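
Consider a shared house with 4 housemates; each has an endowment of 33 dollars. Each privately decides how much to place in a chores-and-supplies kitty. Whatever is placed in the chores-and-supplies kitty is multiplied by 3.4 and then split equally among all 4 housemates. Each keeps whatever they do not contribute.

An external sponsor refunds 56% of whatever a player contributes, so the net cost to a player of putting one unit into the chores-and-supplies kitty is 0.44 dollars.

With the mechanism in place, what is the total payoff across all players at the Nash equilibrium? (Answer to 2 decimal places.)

522.72 dollars

With the mechanism, a contributed unit returns (3.4/4) / 0.44 = 1.9318 per unit of net cost to the contributor — now above 1 — so contributing fully is weakly dominant for every player.
So the Nash equilibrium is full contribution by all 4; the group earns 4 × (33 × 0.56 + 3.4 × 33) = 522.72.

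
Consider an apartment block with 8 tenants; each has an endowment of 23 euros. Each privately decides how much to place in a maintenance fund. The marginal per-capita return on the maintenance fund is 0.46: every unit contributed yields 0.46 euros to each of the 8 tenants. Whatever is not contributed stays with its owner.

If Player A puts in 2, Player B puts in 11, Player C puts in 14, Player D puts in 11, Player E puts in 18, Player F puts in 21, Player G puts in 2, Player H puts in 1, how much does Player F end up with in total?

Total contributed: 2 + 11 + 14 + 11 + 18 + 21 + 2 + 1 = 80.
Each receives 0.46 × 80 = 36.80 from the maintenance fund.
Player F keeps 23 − 21 = 2, so Player F's payoff is 2 + 36.80 = 38.80.

38.80 euros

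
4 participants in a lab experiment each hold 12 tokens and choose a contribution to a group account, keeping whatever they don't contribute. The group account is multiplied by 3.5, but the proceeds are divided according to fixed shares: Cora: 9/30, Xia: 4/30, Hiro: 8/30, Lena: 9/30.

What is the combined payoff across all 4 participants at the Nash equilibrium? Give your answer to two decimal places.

108.00 tokens

Each unit j contributes comes back to j as 3.5 × (j's share), so j prefers to contribute only if that share exceeds 1/3.5 = 0.2857; otherwise keeping the unit dominates.
Cora and Lena are above the threshold, contributing 12 each; the remaining 2 contribute 0. Total contributed: 24.
The group account pays out 3.5 × 24 = 84.00 in total (split across the unequal shares, but the aggregate is all that matters for the group sum).
The 2 free-riders keep 12 each, adding 24. Group total = 24 + 84.00 = 108.00.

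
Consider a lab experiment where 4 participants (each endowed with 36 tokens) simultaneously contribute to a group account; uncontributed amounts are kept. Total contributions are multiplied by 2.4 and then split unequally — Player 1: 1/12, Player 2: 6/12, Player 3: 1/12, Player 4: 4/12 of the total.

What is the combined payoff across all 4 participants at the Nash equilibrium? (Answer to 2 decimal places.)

194.40 tokens

Each unit j contributes comes back to j as 2.4 × (j's share), so j prefers to contribute only if that share exceeds 1/2.4 = 0.4167; otherwise keeping the unit dominates.
Only Player 2 (6/12) clears that bar, contributing 36; the remaining 3 contribute 0. Total contributed: 36.
The group account pays out 2.4 × 36 = 86.40 in total (split across the unequal shares, but the aggregate is all that matters for the group sum).
The 3 free-riders keep 36 each, adding 108. Group total = 108 + 86.40 = 194.40.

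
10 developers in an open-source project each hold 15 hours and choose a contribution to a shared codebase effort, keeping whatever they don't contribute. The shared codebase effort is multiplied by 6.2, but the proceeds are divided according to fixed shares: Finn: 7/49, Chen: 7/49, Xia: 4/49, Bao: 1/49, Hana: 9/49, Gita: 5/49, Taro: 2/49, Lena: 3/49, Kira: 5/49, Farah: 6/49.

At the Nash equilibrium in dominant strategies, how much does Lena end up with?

20.69 hours

A player with share s gets back 6.2·s per unit contributed, so full contribution is dominant for anyone with s > 1/6.2 = 0.1613 and zero contribution is dominant for anyone below.
The only share above 0.1613 is Hana's 9/49, contributing 15; the remaining 9 contribute 0. Total contributed: 15.
Lena keeps 15 and receives 6.2 × 15 × 3/49 = 5.69 from the shared codebase effort, for a payoff of 20.69.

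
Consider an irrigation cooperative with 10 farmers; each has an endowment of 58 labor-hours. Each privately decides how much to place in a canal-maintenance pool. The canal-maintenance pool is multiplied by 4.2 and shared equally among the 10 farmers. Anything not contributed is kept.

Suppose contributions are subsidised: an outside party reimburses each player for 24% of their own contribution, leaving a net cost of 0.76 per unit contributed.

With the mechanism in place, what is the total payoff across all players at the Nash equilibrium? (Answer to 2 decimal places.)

Even with the mechanism, each unit contributed returns only (4.2/10) / 0.76 = 0.5526 per unit of net cost, so contributing nothing is still dominant.
Everyone keeps their endowment and the group total is 10 × 58 = 580.

580.00 labor-hours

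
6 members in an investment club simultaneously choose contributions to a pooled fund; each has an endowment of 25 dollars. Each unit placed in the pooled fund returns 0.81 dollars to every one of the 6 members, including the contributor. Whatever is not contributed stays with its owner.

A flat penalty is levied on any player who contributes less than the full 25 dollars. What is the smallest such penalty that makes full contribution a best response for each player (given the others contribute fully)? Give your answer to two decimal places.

Given the others contribute fully, the best deviation is to contribute 0 (any partial contribution still incurs the fine and gives up units whose private return 0.81 is below 1).
Deviating from 25 to 0 saves 25 dollars but forfeits the deviator's share of the drop in the pooled fund: 0.81 × 25 = 20.25.
So the deviation gain is 25 − 20.25 = 4.75, and the fine must be at least 4.75 dollars to wipe it out.

4.75 dollars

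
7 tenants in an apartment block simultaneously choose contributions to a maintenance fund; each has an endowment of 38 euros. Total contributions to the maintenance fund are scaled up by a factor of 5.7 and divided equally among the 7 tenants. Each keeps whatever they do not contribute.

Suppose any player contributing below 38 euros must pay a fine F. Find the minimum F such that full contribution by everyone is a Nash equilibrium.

7.06 euros

Given the others contribute fully, the best deviation is to contribute 0 (any partial contribution still incurs the fine and gives up units whose private return 0.8143 is below 1).
Deviating from 38 to 0 saves 38 euros but forfeits the deviator's share of the drop in the maintenance fund: 5.7/7 × 38 = 30.94.
So the deviation gain is 38 − 30.94 = 7.06, and the fine must be at least 7.06 euros to wipe it out.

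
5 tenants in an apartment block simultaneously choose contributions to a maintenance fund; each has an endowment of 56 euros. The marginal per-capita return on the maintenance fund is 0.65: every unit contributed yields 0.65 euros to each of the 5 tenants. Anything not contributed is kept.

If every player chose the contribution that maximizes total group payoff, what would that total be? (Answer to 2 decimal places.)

910.00 euros

Each contributed unit returns 3.250 to the group as a whole (0.65 to each of 5 players), which exceeds 1, so the social optimum is full contribution: group total = 3.250 × 280 = 910.00.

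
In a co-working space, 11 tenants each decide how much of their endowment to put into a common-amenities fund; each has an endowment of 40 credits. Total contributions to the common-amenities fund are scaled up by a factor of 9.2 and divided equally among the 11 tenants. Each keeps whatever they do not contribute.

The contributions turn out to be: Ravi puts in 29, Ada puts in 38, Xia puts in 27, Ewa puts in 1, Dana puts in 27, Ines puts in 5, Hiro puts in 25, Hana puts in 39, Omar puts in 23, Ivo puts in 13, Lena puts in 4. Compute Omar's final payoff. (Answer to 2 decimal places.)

Total contributed: 29 + 38 + 27 + 1 + 27 + 5 + 25 + 39 + 23 + 13 + 4 = 231.
Each receives 9.2 × 231 / 11 = 193.20 from the common-amenities fund.
Omar keeps 40 − 23 = 17, so Omar's payoff is 17 + 193.20 = 210.20.

210.20 credits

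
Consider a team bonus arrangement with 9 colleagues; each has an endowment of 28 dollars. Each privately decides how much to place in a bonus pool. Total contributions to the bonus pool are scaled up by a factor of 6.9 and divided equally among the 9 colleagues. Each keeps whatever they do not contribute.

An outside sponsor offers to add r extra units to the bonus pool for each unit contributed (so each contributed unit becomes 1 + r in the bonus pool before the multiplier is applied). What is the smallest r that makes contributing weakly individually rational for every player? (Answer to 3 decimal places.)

0.304

With matching at rate r, one contributed unit becomes (1 + r) in the bonus pool and returns 6.9 × (1 + r) / 9 to the contributor.
Setting this equal to 1: 1 + r = 9/6.9 = 1.3043.
So the minimum matching rate is r = 1.3043 − 1 = 0.304.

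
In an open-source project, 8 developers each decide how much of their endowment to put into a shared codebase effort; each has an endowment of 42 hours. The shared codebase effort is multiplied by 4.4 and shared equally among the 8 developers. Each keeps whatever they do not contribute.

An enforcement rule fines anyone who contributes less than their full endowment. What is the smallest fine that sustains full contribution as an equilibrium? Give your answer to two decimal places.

18.90 hours

Given the others contribute fully, the best deviation is to contribute 0 (any partial contribution still incurs the fine and gives up units whose private return 0.5500 is below 1).
Deviating from 42 to 0 saves 42 hours but forfeits the deviator's share of the drop in the shared codebase effort: 4.4/8 × 42 = 23.10.
So the deviation gain is 42 − 23.10 = 18.90, and the fine must be at least 18.90 hours to wipe it out.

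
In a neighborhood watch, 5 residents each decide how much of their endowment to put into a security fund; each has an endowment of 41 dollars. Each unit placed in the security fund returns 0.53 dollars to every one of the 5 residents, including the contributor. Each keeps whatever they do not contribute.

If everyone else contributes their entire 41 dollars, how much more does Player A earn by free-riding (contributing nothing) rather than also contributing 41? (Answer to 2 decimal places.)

Switching from a contribution of 41 to 0 lets Player A keep an extra 41 dollars, but lowers the security fund by 41, which costs Player A their own share of that drop: 0.53 × 41 = 21.73.
Net gain = 41 − 21.73 = 19.27. The private return per contributed unit (0.53) is below 1, so free-riding is indeed the best response regardless of what the others do.

19.27 dollars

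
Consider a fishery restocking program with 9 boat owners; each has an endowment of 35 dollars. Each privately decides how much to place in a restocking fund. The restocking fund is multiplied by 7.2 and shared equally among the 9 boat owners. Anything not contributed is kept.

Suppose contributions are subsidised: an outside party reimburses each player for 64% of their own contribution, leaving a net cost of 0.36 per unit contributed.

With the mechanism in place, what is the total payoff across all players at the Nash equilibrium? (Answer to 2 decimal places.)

The effective private return per unit is now (7.2/9) / 0.36 = 2.2222 > 1, so every player's dominant strategy flips to full contribution.
At the Nash equilibrium everyone contributes 35. Group total payoff = 9 × (35 × 0.64 + 7.2 × 35) = 2469.60.

2469.60 dollars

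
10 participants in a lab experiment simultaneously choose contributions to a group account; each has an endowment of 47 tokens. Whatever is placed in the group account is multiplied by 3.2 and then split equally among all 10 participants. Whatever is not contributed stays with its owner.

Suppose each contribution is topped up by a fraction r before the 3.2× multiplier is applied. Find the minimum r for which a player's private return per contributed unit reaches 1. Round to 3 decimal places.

With matching at rate r, one contributed unit becomes (1 + r) in the group account and returns 3.2 × (1 + r) / 10 to the contributor.
Setting this equal to 1: 1 + r = 10/3.2 = 3.1250.
So the minimum matching rate is r = 3.1250 − 1 = 2.125.

2.125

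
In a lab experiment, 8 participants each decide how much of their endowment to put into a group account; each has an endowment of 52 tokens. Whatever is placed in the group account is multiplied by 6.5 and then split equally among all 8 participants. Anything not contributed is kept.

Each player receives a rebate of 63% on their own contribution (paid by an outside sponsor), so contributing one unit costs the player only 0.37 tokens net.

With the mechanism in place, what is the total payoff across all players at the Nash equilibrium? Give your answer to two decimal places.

2966.08 tokens

With the mechanism, a contributed unit returns (6.5/8) / 0.37 = 2.1959 per unit of net cost to the contributor — now above 1 — so contributing fully is weakly dominant for every player.
At the Nash equilibrium everyone contributes 52. Group total payoff = 8 × (52 × 0.63 + 6.5 × 52) = 2966.08.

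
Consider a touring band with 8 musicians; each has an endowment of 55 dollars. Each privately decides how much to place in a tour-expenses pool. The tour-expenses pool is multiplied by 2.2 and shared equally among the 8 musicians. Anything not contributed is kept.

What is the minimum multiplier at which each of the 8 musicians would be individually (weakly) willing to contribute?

A contributed unit returns (multiplier)/8 to its contributor.
This reaches 1 exactly when the multiplier is 8.

8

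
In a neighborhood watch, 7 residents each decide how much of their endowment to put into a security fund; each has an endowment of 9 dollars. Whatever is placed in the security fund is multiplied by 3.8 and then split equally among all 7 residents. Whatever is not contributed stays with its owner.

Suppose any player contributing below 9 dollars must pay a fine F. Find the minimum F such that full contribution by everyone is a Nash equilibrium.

Given the others contribute fully, the best deviation is to contribute 0 (any partial contribution still incurs the fine and gives up units whose private return 0.5429 is below 1).
Deviating from 9 to 0 saves 9 dollars but forfeits the deviator's share of the drop in the security fund: 3.8/7 × 9 = 4.89.
So the deviation gain is 9 − 4.89 = 4.11, and the fine must be at least 4.11 dollars to wipe it out.

4.11 dollars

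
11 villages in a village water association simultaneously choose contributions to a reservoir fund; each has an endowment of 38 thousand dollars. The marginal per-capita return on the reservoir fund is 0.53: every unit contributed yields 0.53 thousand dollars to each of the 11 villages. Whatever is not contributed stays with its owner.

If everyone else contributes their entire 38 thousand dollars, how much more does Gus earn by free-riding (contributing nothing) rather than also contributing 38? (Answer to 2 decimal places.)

Switching from a contribution of 38 to 0 lets Gus keep an extra 38 thousand dollars, but lowers the reservoir fund by 38, which costs Gus their own share of that drop: 0.53 × 38 = 20.14.
Net gain = 38 − 20.14 = 17.86. The private return per contributed unit (0.53) is below 1, so free-riding is indeed the best response regardless of what the others do.

17.86 thousand dollars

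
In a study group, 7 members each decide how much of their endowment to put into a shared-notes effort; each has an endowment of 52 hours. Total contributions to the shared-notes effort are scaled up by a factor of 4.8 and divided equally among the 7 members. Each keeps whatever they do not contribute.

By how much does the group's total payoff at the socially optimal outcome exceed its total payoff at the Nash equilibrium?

1383.20 hours

Each contributed unit returns 4.8/7 = 0.6857 to its contributor — below 1 — so contributing 0 is dominant for every player. At the Nash equilibrium everyone keeps their 52, and the group total is 7 × 52 = 364.
Each contributed unit returns 4.800 to the group as a whole (0.6857 to each of 7 players), which exceeds 1, so the social optimum is full contribution: group total = 4.800 × 364 = 1747.20.
Efficiency loss = 1747.20 − 364 = 1383.20.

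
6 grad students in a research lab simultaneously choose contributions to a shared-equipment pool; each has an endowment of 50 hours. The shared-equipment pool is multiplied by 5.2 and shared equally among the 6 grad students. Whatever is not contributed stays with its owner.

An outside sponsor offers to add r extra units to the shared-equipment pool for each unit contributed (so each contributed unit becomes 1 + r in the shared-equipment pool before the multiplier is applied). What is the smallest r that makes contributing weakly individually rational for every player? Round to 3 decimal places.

With matching at rate r, one contributed unit becomes (1 + r) in the shared-equipment pool and returns 5.2 × (1 + r) / 6 to the contributor.
Setting this equal to 1: 1 + r = 6/5.2 = 1.1538.
So the minimum matching rate is r = 1.1538 − 1 = 0.154.

0.154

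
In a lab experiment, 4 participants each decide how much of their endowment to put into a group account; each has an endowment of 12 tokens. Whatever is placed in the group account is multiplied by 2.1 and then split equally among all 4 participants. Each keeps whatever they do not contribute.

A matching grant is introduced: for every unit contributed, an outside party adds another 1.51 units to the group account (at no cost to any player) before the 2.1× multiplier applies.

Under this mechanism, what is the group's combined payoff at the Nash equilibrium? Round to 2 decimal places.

With the mechanism, a contributed unit returns 2.1 × 2.51 / 4 = 1.3178 per unit of net cost to the contributor — now above 1 — so contributing fully is weakly dominant for every player.
So the Nash equilibrium is full contribution by all 4; the group earns 2.1 × 2.51 × 48 = 253.01.

253.01 tokens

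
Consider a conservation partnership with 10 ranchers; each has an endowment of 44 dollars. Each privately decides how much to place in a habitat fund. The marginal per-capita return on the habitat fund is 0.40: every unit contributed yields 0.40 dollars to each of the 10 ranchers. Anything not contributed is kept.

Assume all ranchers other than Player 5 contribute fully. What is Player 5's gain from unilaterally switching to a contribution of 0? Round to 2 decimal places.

26.40 dollars

Switching from a contribution of 44 to 0 lets Player 5 keep an extra 44 dollars, but lowers the habitat fund by 44, which costs Player 5 their own share of that drop: 0.40 × 44 = 17.60.
Net gain = 44 − 17.60 = 26.40. The private return per contributed unit (0.40) is below 1, so free-riding is indeed the best response regardless of what the others do.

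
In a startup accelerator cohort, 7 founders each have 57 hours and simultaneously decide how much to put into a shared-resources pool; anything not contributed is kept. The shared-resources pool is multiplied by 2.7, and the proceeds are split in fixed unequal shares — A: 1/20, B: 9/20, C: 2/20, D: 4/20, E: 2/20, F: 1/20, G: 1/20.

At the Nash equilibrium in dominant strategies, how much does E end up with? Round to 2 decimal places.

Each unit j contributes comes back to j as 2.7 × (j's share), so j prefers to contribute only if that share exceeds 1/2.7 = 0.3704; otherwise keeping the unit dominates.
Only B (9/20) clears that bar, contributing 57; the remaining 6 contribute 0. Total contributed: 57.
E keeps 57 and receives 2.7 × 57 × 2/20 = 15.39 from the shared-resources pool, for a payoff of 72.39.

72.39 hours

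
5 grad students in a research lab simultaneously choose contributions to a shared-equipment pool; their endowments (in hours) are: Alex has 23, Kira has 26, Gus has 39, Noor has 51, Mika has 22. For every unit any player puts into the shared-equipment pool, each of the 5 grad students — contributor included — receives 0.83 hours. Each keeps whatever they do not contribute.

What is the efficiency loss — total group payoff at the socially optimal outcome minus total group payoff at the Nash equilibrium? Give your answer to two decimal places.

The private return per contributed unit is 0.83 < 1 for everyone, so the Nash equilibrium is zero contribution and the group total is Σ E_j = 23 + 26 + 39 + 51 + 22 = 161.
Each contributed unit returns 4.150 to the group, so the social optimum is full contribution by everyone: group total = 4.150 × 161 = 668.15.
Efficiency loss = (4.150 − 1) × 161 = 507.15.

507.15 hours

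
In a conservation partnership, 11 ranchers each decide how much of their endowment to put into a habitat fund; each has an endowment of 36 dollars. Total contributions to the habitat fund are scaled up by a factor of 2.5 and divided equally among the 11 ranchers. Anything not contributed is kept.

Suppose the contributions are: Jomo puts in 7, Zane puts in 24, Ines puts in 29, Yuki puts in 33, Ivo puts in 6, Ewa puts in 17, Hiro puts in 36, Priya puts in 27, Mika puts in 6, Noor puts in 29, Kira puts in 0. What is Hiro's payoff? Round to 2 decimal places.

Total contributed: 7 + 24 + 29 + 33 + 6 + 17 + 36 + 27 + 6 + 29 + 0 = 214.
Each receives 2.5 × 214 / 11 = 48.64 from the habitat fund.
Hiro keeps 36 − 36 = 0, so Hiro's payoff is 0 + 48.64 = 48.64.

48.64 dollars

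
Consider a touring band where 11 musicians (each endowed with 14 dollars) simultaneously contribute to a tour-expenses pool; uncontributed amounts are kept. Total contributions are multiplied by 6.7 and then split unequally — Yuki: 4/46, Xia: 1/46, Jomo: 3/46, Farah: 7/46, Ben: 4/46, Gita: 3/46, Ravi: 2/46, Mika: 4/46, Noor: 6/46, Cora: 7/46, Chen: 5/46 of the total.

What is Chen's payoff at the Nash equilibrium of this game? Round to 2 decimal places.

34.39 dollars

Player j's private return per contributed unit is 6.7 × (j's share). Contributing is weakly dominant for j when that share is at least 1/6.7 = 0.1493, and contributing 0 is dominant otherwise.
Farah and Cora are above the threshold, contributing 14 each; the remaining 9 contribute 0. Total contributed: 28.
Chen keeps 14 and receives 6.7 × 28 × 5/46 = 20.39 from the tour-expenses pool, for a payoff of 34.39.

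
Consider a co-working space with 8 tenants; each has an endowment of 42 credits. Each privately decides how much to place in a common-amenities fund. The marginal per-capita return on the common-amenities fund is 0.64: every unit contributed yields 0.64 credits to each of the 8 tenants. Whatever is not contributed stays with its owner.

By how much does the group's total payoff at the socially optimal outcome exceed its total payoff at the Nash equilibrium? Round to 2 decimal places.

The private return per contributed unit is 0.64 < 1, so contributing 0 is dominant for every player. At the Nash equilibrium everyone keeps their 42, and the group total is 8 × 42 = 336.
Each contributed unit returns 5.120 to the group as a whole (0.64 to each of 8 players), which exceeds 1, so the social optimum is full contribution: group total = 5.120 × 336 = 1720.32.
Efficiency loss = 1720.32 − 336 = 1384.32.

1384.32 credits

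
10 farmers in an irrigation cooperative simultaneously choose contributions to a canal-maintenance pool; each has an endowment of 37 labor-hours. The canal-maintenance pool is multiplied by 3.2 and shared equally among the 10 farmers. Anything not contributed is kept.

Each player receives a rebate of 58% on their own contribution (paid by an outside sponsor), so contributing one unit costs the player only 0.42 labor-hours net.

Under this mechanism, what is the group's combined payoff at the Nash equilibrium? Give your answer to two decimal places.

370.00 labor-hours

The effective private return is (3.2/10) / 0.42 = 0.7619, which is still under 1, so the mechanism doesn't change anyone's dominant strategy: zero contribution.
At the Nash equilibrium no one contributes; group total payoff = 10 × 37 = 370.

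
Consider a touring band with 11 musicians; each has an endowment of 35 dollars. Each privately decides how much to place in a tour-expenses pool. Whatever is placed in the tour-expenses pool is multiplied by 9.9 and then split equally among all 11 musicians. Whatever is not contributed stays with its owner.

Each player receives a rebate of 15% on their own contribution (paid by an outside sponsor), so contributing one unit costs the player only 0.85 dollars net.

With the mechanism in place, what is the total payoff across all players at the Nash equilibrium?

3869.25 dollars

The effective private return per unit is now (9.9/11) / 0.85 = 1.0588 > 1, so every player's dominant strategy flips to full contribution.
So the Nash equilibrium is full contribution by all 11; the group earns 11 × (35 × 0.15 + 9.9 × 35) = 3869.25.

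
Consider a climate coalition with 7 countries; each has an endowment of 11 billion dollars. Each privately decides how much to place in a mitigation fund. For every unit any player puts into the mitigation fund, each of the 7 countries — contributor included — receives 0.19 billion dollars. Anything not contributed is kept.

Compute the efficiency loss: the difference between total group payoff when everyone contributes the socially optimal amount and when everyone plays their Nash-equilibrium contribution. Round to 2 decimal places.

The private return per contributed unit is 0.19 < 1, so contributing 0 is dominant for every player. At the Nash equilibrium everyone keeps their 11, and the group total is 7 × 11 = 77.
Each contributed unit returns 1.330 to the group as a whole (0.19 to each of 7 players), which exceeds 1, so the social optimum is full contribution: group total = 1.330 × 77 = 102.41.
Efficiency loss = 102.41 − 77 = 25.41.

25.41 billion dollars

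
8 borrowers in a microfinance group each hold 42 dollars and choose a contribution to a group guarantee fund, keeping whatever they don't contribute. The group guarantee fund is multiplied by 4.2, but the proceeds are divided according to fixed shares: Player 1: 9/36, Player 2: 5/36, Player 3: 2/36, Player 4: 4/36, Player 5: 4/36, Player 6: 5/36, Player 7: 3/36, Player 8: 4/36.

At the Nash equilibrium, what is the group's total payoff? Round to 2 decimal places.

470.40 dollars

Player j's private return per contributed unit is 4.2 × (j's share). Contributing is weakly dominant for j when that share is at least 1/4.2 = 0.2381, and contributing 0 is dominant otherwise.
The only share above 0.2381 is Player 1's 9/36, contributing 42; the remaining 7 contribute 0. Total contributed: 42.
The group guarantee fund pays out 4.2 × 42 = 176.40 in total (split across the unequal shares, but the aggregate is all that matters for the group sum).
The 7 free-riders keep 42 each, adding 294. Group total = 294 + 176.40 = 470.40.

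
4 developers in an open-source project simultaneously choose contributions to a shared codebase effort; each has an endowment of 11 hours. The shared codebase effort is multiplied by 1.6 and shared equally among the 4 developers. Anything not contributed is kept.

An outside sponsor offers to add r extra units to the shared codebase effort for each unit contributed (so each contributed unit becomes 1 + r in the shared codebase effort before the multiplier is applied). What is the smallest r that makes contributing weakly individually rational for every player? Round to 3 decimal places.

1.500

With matching at rate r, one contributed unit becomes (1 + r) in the shared codebase effort and returns 1.6 × (1 + r) / 4 to the contributor.
Setting this equal to 1: 1 + r = 4/1.6 = 2.5000.
So the minimum matching rate is r = 2.5000 − 1 = 1.500.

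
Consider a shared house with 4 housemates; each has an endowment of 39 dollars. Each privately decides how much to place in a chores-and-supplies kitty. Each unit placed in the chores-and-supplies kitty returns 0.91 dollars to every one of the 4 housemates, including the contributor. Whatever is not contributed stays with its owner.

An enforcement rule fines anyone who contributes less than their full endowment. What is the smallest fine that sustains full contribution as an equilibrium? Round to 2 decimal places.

3.51 dollars

Given the others contribute fully, the best deviation is to contribute 0 (any partial contribution still incurs the fine and gives up units whose private return 0.91 is below 1).
Deviating from 39 to 0 saves 39 dollars but forfeits the deviator's share of the drop in the chores-and-supplies kitty: 0.91 × 39 = 35.49.
So the deviation gain is 39 − 35.49 = 3.51, and the fine must be at least 3.51 dollars to wipe it out.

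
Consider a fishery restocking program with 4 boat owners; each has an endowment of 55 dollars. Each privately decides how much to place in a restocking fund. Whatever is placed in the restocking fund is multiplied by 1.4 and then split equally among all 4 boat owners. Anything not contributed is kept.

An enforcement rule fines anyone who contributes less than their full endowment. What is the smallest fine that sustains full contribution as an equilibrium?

35.75 dollars

Given the others contribute fully, the best deviation is to contribute 0 (any partial contribution still incurs the fine and gives up units whose private return 0.3500 is below 1).
Deviating from 55 to 0 saves 55 dollars but forfeits the deviator's share of the drop in the restocking fund: 1.4/4 × 55 = 19.25.
So the deviation gain is 55 − 19.25 = 35.75, and the fine must be at least 35.75 dollars to wipe it out.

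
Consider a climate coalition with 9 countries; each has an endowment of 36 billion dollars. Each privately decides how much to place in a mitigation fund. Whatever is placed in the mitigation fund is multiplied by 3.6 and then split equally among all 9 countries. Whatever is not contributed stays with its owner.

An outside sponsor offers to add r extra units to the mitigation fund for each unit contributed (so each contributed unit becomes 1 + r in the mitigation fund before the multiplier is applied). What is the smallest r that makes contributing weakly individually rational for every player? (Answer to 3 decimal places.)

With matching at rate r, one contributed unit becomes (1 + r) in the mitigation fund and returns 3.6 × (1 + r) / 9 to the contributor.
Setting this equal to 1: 1 + r = 9/3.6 = 2.5000.
So the minimum matching rate is r = 2.5000 − 1 = 1.500.

1.500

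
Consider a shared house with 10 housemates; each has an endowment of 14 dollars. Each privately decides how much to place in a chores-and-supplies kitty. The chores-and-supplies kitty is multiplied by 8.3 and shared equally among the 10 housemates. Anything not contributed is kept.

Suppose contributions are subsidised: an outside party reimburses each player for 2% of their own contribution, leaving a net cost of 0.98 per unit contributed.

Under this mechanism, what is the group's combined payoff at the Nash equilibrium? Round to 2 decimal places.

140.00 dollars

With the mechanism, a contributed unit returns (8.3/10) / 0.98 = 0.8469 per unit of net cost — still below 1 — so contributing 0 remains dominant for every player.
Everyone keeps their endowment and the group total is 10 × 14 = 140.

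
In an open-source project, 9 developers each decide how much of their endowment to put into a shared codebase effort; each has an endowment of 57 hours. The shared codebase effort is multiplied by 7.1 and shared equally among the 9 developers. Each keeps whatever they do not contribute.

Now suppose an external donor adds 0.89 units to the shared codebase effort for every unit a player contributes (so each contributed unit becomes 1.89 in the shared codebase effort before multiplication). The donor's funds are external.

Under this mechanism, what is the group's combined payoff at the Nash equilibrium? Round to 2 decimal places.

Under the mechanism each unit contributed yields 7.1 × 1.89 / 9 = 1.4910 back to its contributor per unit of net cost, which exceeds 1, making full contribution the dominant choice for everyone.
So the Nash equilibrium is full contribution by all 9; the group earns 7.1 × 1.89 × 513 = 6883.95.

6883.95 hours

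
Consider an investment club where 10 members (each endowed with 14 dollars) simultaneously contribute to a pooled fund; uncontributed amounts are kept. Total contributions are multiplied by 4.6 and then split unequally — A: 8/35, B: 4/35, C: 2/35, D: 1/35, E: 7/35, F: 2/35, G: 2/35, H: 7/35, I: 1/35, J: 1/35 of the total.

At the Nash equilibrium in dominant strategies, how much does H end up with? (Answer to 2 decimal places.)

26.88 dollars

A player with share s gets back 4.6·s per unit contributed, so full contribution is dominant for anyone with s > 1/4.6 = 0.2174 and zero contribution is dominant for anyone below.
The only share above 0.2174 is A's 8/35, contributing 14; the remaining 9 contribute 0. Total contributed: 14.
H keeps 14 and receives 4.6 × 14 × 7/35 = 12.88 from the pooled fund, for a payoff of 26.88.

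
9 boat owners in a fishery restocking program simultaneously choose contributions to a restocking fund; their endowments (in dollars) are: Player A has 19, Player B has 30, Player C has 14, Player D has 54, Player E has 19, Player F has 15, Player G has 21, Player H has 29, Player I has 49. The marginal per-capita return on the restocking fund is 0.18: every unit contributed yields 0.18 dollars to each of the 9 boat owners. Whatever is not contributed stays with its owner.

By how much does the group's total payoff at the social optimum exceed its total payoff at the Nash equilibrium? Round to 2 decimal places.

The private return per contributed unit is 0.18 < 1 for everyone, so the Nash equilibrium is zero contribution and the group total is Σ E_j = 19 + 30 + 14 + 54 + 19 + 15 + 21 + 29 + 49 = 250.
Each contributed unit returns 1.620 to the group, so the social optimum is full contribution by everyone: group total = 1.620 × 250 = 405.00.
Efficiency loss = (1.620 − 1) × 250 = 155.00.

155.00 dollars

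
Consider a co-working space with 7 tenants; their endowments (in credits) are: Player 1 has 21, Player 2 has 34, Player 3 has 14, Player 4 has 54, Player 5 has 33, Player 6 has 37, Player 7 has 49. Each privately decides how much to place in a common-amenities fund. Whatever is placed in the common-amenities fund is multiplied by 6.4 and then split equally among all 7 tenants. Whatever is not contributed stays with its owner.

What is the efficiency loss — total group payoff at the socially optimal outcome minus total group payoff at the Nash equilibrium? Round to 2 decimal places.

The private return per contributed unit is 6.4/7 = 0.9143 < 1 for every player regardless of endowment, so the Nash equilibrium is zero contribution and the group total is Σ E_j = 21 + 34 + 14 + 54 + 33 + 37 + 49 = 242.
Each contributed unit returns 6.400 to the group, so the social optimum is full contribution by everyone: group total = 6.400 × 242 = 1548.80.
Efficiency loss = (6.400 − 1) × 242 = 1306.80.

1306.80 credits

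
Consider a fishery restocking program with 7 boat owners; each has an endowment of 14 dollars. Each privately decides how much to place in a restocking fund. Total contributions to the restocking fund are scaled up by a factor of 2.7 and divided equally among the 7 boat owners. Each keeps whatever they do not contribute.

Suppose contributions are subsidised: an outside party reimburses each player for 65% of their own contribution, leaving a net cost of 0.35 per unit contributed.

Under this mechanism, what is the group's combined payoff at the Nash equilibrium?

328.30 dollars

The effective private return per unit is now (2.7/7) / 0.35 = 1.1020 > 1, so every player's dominant strategy flips to full contribution.
At the Nash equilibrium everyone contributes 14. Group total payoff = 7 × (14 × 0.65 + 2.7 × 14) = 328.30.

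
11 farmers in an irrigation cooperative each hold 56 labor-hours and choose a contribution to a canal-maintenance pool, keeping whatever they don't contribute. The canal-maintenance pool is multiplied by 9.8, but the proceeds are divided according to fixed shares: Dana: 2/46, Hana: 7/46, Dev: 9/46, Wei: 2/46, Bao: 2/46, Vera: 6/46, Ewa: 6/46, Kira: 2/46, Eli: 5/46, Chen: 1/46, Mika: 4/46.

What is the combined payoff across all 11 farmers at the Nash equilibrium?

Each unit j contributes comes back to j as 9.8 × (j's share), so j prefers to contribute only if that share exceeds 1/9.8 = 0.1020; otherwise keeping the unit dominates.
Hana, Dev, Vera, Ewa and Eli clear that bar, contributing 56 each; the remaining 6 contribute 0. Total contributed: 280.
The canal-maintenance pool pays out 9.8 × 280 = 2744.00 in total (split across the unequal shares, but the aggregate is all that matters for the group sum).
The 6 free-riders keep 56 each, adding 336. Group total = 336 + 2744.00 = 3080.00.

3080.00 labor-hours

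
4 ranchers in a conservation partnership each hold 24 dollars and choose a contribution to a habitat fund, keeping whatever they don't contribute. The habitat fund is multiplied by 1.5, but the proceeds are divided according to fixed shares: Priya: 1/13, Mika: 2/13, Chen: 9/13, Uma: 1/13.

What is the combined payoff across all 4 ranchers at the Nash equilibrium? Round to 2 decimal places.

108.00 dollars

Each unit j contributes comes back to j as 1.5 × (j's share), so j prefers to contribute only if that share exceeds 1/1.5 = 0.6667; otherwise keeping the unit dominates.
Only Chen (9/13) clears that bar, contributing 24; the remaining 3 contribute 0. Total contributed: 24.
The habitat fund pays out 1.5 × 24 = 36.00 in total (split across the unequal shares, but the aggregate is all that matters for the group sum).
The 3 free-riders keep 24 each, adding 72. Group total = 72 + 36.00 = 108.00.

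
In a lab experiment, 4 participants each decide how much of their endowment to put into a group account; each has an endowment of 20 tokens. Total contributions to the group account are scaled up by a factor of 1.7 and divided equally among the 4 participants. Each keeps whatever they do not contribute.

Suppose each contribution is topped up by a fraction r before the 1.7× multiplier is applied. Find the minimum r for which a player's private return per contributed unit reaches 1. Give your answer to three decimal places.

With matching at rate r, one contributed unit becomes (1 + r) in the group account and returns 1.7 × (1 + r) / 4 to the contributor.
Setting this equal to 1: 1 + r = 4/1.7 = 2.3529.
So the minimum matching rate is r = 2.3529 − 1 = 1.353.

1.353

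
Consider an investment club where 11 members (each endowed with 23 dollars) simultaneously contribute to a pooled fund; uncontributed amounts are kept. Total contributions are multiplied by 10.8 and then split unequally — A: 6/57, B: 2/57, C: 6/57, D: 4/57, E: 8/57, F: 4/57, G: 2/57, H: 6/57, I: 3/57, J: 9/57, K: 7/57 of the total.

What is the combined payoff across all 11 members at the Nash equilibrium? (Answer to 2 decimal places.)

1605.40 dollars

Each unit j contributes comes back to j as 10.8 × (j's share), so j prefers to contribute only if that share exceeds 1/10.8 = 0.0926; otherwise keeping the unit dominates.
A, C, E, H, J and K are above the threshold, contributing 23 each; the remaining 5 contribute 0. Total contributed: 138.
The pooled fund pays out 10.8 × 138 = 1490.40 in total (split across the unequal shares, but the aggregate is all that matters for the group sum).
The 5 free-riders keep 23 each, adding 115. Group total = 115 + 1490.40 = 1605.40.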